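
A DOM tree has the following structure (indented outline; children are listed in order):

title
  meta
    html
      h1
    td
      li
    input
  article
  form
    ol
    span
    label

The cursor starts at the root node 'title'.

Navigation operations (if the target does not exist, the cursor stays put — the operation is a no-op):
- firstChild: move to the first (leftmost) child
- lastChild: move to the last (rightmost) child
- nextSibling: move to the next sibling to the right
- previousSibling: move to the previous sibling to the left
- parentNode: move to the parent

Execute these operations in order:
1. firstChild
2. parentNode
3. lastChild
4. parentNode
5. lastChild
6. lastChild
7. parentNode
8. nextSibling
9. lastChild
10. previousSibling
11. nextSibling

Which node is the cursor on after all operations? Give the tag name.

After 1 (firstChild): meta
After 2 (parentNode): title
After 3 (lastChild): form
After 4 (parentNode): title
After 5 (lastChild): form
After 6 (lastChild): label
After 7 (parentNode): form
After 8 (nextSibling): form (no-op, stayed)
After 9 (lastChild): label
After 10 (previousSibling): span
After 11 (nextSibling): label

Answer: label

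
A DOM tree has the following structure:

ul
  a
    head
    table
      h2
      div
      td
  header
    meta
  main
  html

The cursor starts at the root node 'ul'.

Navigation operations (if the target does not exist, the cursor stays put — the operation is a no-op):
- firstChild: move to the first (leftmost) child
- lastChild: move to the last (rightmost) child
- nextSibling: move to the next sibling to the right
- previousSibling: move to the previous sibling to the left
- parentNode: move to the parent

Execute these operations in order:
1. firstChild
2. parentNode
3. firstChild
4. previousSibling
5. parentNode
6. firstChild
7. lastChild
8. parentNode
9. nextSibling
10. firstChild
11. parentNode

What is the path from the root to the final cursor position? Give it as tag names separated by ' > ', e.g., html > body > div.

After 1 (firstChild): a
After 2 (parentNode): ul
After 3 (firstChild): a
After 4 (previousSibling): a (no-op, stayed)
After 5 (parentNode): ul
After 6 (firstChild): a
After 7 (lastChild): table
After 8 (parentNode): a
After 9 (nextSibling): header
After 10 (firstChild): meta
After 11 (parentNode): header

Answer: ul > header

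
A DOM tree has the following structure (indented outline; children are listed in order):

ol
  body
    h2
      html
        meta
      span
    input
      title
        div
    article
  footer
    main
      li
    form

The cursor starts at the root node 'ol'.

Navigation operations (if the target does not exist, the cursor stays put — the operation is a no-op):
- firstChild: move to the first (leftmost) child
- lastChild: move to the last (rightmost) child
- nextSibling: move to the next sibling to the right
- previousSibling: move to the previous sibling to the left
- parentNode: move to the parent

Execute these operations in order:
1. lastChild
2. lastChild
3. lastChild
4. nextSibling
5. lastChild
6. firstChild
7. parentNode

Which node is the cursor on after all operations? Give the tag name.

After 1 (lastChild): footer
After 2 (lastChild): form
After 3 (lastChild): form (no-op, stayed)
After 4 (nextSibling): form (no-op, stayed)
After 5 (lastChild): form (no-op, stayed)
After 6 (firstChild): form (no-op, stayed)
After 7 (parentNode): footer

Answer: footer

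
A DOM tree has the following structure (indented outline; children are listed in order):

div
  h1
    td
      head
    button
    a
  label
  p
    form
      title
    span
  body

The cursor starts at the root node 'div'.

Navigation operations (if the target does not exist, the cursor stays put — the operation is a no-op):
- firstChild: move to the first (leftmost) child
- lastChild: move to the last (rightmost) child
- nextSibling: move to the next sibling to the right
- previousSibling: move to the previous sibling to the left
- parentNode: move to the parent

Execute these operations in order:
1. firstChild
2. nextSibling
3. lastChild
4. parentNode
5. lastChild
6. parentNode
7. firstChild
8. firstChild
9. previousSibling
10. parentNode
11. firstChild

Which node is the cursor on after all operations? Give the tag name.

After 1 (firstChild): h1
After 2 (nextSibling): label
After 3 (lastChild): label (no-op, stayed)
After 4 (parentNode): div
After 5 (lastChild): body
After 6 (parentNode): div
After 7 (firstChild): h1
After 8 (firstChild): td
After 9 (previousSibling): td (no-op, stayed)
After 10 (parentNode): h1
After 11 (firstChild): td

Answer: td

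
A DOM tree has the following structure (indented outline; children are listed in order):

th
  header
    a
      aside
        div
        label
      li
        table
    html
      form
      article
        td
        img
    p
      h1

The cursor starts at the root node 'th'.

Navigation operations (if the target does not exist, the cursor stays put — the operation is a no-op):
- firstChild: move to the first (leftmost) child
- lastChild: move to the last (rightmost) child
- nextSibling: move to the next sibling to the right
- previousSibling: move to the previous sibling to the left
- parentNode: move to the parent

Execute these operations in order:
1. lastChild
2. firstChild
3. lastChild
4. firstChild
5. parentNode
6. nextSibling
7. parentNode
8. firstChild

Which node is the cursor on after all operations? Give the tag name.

Answer: aside

Derivation:
After 1 (lastChild): header
After 2 (firstChild): a
After 3 (lastChild): li
After 4 (firstChild): table
After 5 (parentNode): li
After 6 (nextSibling): li (no-op, stayed)
After 7 (parentNode): a
After 8 (firstChild): aside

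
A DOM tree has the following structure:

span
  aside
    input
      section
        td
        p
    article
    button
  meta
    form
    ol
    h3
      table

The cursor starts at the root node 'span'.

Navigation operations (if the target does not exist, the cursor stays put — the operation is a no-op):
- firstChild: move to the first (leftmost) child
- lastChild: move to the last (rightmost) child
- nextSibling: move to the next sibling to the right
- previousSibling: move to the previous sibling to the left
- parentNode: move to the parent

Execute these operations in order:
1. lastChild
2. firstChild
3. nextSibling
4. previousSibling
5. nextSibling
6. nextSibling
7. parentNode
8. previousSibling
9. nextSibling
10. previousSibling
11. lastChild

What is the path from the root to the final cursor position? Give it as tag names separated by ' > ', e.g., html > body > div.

After 1 (lastChild): meta
After 2 (firstChild): form
After 3 (nextSibling): ol
After 4 (previousSibling): form
After 5 (nextSibling): ol
After 6 (nextSibling): h3
After 7 (parentNode): meta
After 8 (previousSibling): aside
After 9 (nextSibling): meta
After 10 (previousSibling): aside
After 11 (lastChild): button

Answer: span > aside > button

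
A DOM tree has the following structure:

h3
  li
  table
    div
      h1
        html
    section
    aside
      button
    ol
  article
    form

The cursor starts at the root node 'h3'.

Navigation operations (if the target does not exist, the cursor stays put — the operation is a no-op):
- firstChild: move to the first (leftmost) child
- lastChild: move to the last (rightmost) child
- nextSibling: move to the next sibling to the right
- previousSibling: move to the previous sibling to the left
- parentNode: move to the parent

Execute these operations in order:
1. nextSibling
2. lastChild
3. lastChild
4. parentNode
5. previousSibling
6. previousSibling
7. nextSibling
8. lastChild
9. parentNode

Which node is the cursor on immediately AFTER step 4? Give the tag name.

Answer: article

Derivation:
After 1 (nextSibling): h3 (no-op, stayed)
After 2 (lastChild): article
After 3 (lastChild): form
After 4 (parentNode): article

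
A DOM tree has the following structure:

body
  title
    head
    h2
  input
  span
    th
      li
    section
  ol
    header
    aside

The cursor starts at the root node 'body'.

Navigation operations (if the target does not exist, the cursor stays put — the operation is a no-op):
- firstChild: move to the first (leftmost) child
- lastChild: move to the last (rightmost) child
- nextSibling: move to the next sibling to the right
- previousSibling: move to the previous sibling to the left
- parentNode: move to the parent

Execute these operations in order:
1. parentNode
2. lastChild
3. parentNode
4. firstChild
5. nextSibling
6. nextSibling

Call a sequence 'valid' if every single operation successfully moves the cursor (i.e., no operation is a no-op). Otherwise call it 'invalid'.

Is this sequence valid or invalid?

After 1 (parentNode): body (no-op, stayed)
After 2 (lastChild): ol
After 3 (parentNode): body
After 4 (firstChild): title
After 5 (nextSibling): input
After 6 (nextSibling): span

Answer: invalid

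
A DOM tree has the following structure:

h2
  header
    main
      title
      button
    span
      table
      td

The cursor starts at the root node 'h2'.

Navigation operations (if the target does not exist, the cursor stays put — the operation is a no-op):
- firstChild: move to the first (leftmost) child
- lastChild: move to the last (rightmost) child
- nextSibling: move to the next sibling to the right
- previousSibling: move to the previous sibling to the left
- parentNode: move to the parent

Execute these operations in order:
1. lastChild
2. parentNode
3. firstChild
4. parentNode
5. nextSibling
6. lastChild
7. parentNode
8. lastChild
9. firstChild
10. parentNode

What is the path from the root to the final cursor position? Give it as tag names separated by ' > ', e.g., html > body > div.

After 1 (lastChild): header
After 2 (parentNode): h2
After 3 (firstChild): header
After 4 (parentNode): h2
After 5 (nextSibling): h2 (no-op, stayed)
After 6 (lastChild): header
After 7 (parentNode): h2
After 8 (lastChild): header
After 9 (firstChild): main
After 10 (parentNode): header

Answer: h2 > header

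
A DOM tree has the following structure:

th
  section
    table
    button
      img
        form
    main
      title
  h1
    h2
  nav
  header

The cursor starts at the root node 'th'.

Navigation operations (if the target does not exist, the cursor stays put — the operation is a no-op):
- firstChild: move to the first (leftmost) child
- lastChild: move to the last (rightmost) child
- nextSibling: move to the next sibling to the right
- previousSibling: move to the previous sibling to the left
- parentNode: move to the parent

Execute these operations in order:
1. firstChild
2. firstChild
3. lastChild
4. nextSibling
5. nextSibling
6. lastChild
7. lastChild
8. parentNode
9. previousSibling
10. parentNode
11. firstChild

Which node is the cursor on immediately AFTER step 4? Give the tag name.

Answer: button

Derivation:
After 1 (firstChild): section
After 2 (firstChild): table
After 3 (lastChild): table (no-op, stayed)
After 4 (nextSibling): button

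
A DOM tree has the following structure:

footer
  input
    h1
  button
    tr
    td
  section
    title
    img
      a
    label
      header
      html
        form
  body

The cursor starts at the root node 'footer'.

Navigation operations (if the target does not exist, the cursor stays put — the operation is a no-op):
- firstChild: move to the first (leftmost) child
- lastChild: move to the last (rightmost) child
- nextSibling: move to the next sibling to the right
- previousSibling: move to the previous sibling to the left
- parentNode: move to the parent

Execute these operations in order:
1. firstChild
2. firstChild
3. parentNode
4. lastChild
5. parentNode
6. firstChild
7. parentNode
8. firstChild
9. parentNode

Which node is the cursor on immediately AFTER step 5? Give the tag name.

After 1 (firstChild): input
After 2 (firstChild): h1
After 3 (parentNode): input
After 4 (lastChild): h1
After 5 (parentNode): input

Answer: input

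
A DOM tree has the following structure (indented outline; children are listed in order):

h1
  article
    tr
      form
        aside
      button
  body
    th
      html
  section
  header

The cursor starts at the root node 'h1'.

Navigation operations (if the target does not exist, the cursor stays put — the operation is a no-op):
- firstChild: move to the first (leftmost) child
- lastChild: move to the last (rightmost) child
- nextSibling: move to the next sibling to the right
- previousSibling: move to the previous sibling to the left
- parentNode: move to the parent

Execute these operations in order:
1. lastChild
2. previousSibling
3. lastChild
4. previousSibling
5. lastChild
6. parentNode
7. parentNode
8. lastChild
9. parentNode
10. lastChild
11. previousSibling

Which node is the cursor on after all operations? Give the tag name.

After 1 (lastChild): header
After 2 (previousSibling): section
After 3 (lastChild): section (no-op, stayed)
After 4 (previousSibling): body
After 5 (lastChild): th
After 6 (parentNode): body
After 7 (parentNode): h1
After 8 (lastChild): header
After 9 (parentNode): h1
After 10 (lastChild): header
After 11 (previousSibling): section

Answer: section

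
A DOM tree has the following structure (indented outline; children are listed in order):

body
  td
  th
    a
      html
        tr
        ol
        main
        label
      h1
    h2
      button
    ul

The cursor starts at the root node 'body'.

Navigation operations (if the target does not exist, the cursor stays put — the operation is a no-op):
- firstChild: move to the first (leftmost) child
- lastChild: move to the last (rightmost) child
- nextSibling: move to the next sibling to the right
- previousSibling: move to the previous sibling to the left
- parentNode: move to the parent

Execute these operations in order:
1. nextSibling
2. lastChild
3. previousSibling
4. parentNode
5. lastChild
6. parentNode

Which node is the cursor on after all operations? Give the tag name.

After 1 (nextSibling): body (no-op, stayed)
After 2 (lastChild): th
After 3 (previousSibling): td
After 4 (parentNode): body
After 5 (lastChild): th
After 6 (parentNode): body

Answer: body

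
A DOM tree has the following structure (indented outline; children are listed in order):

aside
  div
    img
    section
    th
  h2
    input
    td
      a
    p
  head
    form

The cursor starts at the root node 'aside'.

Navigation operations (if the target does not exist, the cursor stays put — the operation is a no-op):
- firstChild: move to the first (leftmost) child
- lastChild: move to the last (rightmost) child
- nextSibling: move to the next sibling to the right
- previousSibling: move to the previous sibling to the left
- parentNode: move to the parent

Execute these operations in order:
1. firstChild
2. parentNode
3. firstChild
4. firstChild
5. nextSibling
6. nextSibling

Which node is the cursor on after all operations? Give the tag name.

After 1 (firstChild): div
After 2 (parentNode): aside
After 3 (firstChild): div
After 4 (firstChild): img
After 5 (nextSibling): section
After 6 (nextSibling): th

Answer: th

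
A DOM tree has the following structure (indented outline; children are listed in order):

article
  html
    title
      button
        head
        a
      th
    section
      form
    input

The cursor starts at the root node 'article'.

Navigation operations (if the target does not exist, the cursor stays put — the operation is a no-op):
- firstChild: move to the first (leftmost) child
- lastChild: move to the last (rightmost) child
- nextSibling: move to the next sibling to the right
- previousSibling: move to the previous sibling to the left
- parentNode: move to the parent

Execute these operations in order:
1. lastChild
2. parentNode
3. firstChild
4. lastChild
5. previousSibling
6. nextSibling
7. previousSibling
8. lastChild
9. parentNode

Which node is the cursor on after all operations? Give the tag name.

After 1 (lastChild): html
After 2 (parentNode): article
After 3 (firstChild): html
After 4 (lastChild): input
After 5 (previousSibling): section
After 6 (nextSibling): input
After 7 (previousSibling): section
After 8 (lastChild): form
After 9 (parentNode): section

Answer: section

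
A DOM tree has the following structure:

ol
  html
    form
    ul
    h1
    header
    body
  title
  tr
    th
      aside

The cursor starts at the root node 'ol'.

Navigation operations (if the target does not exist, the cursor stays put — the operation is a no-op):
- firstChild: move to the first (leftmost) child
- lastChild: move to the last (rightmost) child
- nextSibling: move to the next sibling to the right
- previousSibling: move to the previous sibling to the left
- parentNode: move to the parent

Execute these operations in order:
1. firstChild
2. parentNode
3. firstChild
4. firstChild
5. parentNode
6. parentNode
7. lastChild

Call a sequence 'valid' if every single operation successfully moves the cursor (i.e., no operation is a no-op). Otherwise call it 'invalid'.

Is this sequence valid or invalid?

After 1 (firstChild): html
After 2 (parentNode): ol
After 3 (firstChild): html
After 4 (firstChild): form
After 5 (parentNode): html
After 6 (parentNode): ol
After 7 (lastChild): tr

Answer: valid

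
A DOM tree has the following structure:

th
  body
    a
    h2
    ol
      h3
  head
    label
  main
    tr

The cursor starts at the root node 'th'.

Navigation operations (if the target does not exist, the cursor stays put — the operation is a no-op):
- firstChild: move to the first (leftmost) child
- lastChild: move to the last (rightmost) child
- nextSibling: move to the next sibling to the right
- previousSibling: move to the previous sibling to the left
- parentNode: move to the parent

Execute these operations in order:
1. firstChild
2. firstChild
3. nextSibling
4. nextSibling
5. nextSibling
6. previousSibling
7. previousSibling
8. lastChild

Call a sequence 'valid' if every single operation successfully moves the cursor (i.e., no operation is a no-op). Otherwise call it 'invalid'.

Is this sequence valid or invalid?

Answer: invalid

Derivation:
After 1 (firstChild): body
After 2 (firstChild): a
After 3 (nextSibling): h2
After 4 (nextSibling): ol
After 5 (nextSibling): ol (no-op, stayed)
After 6 (previousSibling): h2
After 7 (previousSibling): a
After 8 (lastChild): a (no-op, stayed)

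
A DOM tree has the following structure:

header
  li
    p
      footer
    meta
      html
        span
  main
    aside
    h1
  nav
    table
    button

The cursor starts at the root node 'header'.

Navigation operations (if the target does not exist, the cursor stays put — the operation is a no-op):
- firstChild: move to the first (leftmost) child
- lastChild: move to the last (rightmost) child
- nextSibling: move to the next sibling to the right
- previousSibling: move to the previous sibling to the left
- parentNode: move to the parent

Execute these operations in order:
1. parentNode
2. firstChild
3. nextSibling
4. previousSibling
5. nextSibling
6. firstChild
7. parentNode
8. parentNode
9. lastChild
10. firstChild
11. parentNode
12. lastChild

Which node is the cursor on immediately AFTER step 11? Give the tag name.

Answer: nav

Derivation:
After 1 (parentNode): header (no-op, stayed)
After 2 (firstChild): li
After 3 (nextSibling): main
After 4 (previousSibling): li
After 5 (nextSibling): main
After 6 (firstChild): aside
After 7 (parentNode): main
After 8 (parentNode): header
After 9 (lastChild): nav
After 10 (firstChild): table
After 11 (parentNode): nav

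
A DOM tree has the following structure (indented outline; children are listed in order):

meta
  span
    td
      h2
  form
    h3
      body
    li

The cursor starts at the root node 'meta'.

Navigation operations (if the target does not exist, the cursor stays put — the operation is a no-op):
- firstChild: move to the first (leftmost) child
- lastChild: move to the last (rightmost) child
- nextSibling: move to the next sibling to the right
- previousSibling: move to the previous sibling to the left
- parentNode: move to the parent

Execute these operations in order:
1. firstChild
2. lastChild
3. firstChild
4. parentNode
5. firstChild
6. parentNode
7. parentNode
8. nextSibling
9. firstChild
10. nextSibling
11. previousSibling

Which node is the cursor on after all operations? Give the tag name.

After 1 (firstChild): span
After 2 (lastChild): td
After 3 (firstChild): h2
After 4 (parentNode): td
After 5 (firstChild): h2
After 6 (parentNode): td
After 7 (parentNode): span
After 8 (nextSibling): form
After 9 (firstChild): h3
After 10 (nextSibling): li
After 11 (previousSibling): h3

Answer: h3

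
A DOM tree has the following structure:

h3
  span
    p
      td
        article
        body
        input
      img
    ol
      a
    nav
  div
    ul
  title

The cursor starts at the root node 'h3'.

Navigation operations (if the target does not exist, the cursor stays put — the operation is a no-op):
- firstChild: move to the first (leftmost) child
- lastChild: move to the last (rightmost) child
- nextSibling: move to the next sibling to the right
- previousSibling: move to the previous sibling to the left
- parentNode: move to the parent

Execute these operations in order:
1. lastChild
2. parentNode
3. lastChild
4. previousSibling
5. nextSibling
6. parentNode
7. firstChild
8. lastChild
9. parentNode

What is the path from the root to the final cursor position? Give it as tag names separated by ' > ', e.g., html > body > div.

Answer: h3 > span

Derivation:
After 1 (lastChild): title
After 2 (parentNode): h3
After 3 (lastChild): title
After 4 (previousSibling): div
After 5 (nextSibling): title
After 6 (parentNode): h3
After 7 (firstChild): span
After 8 (lastChild): nav
After 9 (parentNode): span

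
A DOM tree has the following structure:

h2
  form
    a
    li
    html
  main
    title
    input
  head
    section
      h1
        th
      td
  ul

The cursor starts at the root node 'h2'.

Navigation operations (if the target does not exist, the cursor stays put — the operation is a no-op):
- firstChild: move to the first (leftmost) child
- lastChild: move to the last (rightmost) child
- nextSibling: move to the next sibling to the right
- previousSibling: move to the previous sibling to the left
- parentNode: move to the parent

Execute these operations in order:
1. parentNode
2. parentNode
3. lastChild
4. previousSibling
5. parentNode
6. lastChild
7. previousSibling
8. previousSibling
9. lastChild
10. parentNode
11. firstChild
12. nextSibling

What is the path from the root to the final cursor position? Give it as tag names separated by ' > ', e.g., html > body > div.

After 1 (parentNode): h2 (no-op, stayed)
After 2 (parentNode): h2 (no-op, stayed)
After 3 (lastChild): ul
After 4 (previousSibling): head
After 5 (parentNode): h2
After 6 (lastChild): ul
After 7 (previousSibling): head
After 8 (previousSibling): main
After 9 (lastChild): input
After 10 (parentNode): main
After 11 (firstChild): title
After 12 (nextSibling): input

Answer: h2 > main > input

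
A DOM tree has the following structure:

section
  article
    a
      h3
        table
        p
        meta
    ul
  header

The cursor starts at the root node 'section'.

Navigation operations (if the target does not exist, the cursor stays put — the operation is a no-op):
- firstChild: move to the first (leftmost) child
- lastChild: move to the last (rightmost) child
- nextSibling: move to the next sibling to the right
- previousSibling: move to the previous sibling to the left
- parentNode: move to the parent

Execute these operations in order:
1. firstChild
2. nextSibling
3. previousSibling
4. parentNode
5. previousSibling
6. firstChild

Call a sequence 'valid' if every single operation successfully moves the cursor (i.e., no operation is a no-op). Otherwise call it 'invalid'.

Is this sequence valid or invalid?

After 1 (firstChild): article
After 2 (nextSibling): header
After 3 (previousSibling): article
After 4 (parentNode): section
After 5 (previousSibling): section (no-op, stayed)
After 6 (firstChild): article

Answer: invalid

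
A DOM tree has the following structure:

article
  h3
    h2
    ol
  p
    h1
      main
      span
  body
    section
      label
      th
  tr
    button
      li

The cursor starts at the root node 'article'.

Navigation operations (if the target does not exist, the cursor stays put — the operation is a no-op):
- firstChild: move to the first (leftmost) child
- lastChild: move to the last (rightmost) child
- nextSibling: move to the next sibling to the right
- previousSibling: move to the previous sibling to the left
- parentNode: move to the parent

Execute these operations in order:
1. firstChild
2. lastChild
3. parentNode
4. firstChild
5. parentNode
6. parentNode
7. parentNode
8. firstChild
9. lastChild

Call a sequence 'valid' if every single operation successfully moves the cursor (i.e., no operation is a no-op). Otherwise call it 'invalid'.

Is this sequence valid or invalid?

Answer: invalid

Derivation:
After 1 (firstChild): h3
After 2 (lastChild): ol
After 3 (parentNode): h3
After 4 (firstChild): h2
After 5 (parentNode): h3
After 6 (parentNode): article
After 7 (parentNode): article (no-op, stayed)
After 8 (firstChild): h3
After 9 (lastChild): ol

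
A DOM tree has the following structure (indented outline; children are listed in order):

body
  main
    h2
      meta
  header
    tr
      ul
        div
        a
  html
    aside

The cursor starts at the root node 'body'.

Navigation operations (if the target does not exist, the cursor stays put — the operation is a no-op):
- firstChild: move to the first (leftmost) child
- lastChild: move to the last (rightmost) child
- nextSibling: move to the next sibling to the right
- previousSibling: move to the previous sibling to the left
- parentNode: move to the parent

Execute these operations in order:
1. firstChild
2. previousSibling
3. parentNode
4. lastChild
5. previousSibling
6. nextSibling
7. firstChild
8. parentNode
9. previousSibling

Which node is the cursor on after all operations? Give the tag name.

After 1 (firstChild): main
After 2 (previousSibling): main (no-op, stayed)
After 3 (parentNode): body
After 4 (lastChild): html
After 5 (previousSibling): header
After 6 (nextSibling): html
After 7 (firstChild): aside
After 8 (parentNode): html
After 9 (previousSibling): header

Answer: header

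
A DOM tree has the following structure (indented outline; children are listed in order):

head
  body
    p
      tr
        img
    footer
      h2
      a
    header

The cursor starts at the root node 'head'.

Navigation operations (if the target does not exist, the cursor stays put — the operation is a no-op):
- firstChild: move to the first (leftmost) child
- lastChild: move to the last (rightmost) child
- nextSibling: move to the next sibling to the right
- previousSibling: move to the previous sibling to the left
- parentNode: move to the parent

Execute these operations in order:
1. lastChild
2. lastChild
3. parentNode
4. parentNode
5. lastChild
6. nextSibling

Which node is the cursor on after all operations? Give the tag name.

After 1 (lastChild): body
After 2 (lastChild): header
After 3 (parentNode): body
After 4 (parentNode): head
After 5 (lastChild): body
After 6 (nextSibling): body (no-op, stayed)

Answer: body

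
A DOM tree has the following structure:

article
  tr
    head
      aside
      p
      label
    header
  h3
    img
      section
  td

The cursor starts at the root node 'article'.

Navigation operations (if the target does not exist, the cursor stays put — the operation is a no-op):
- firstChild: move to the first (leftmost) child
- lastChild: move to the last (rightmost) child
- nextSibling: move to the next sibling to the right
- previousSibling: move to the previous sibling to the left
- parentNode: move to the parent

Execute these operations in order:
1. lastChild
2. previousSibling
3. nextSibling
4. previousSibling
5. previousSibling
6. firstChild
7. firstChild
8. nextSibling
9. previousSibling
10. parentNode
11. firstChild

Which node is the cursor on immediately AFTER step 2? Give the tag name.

After 1 (lastChild): td
After 2 (previousSibling): h3

Answer: h3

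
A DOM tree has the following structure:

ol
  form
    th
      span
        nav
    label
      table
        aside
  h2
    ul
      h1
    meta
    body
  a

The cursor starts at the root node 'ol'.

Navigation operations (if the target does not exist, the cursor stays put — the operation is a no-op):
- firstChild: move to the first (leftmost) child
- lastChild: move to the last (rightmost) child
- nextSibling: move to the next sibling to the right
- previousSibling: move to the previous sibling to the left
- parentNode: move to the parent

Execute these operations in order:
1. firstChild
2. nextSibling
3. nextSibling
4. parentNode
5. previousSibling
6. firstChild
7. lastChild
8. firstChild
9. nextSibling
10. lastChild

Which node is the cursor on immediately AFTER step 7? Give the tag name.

After 1 (firstChild): form
After 2 (nextSibling): h2
After 3 (nextSibling): a
After 4 (parentNode): ol
After 5 (previousSibling): ol (no-op, stayed)
After 6 (firstChild): form
After 7 (lastChild): label

Answer: label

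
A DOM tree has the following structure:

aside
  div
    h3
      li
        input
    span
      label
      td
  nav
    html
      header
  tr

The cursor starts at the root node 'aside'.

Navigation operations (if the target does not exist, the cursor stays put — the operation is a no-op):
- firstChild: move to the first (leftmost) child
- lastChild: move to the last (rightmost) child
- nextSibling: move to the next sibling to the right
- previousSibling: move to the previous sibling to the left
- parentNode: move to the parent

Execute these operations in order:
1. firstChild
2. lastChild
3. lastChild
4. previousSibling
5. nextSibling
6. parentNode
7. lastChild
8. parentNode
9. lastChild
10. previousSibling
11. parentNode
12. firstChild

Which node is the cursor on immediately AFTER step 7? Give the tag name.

After 1 (firstChild): div
After 2 (lastChild): span
After 3 (lastChild): td
After 4 (previousSibling): label
After 5 (nextSibling): td
After 6 (parentNode): span
After 7 (lastChild): td

Answer: td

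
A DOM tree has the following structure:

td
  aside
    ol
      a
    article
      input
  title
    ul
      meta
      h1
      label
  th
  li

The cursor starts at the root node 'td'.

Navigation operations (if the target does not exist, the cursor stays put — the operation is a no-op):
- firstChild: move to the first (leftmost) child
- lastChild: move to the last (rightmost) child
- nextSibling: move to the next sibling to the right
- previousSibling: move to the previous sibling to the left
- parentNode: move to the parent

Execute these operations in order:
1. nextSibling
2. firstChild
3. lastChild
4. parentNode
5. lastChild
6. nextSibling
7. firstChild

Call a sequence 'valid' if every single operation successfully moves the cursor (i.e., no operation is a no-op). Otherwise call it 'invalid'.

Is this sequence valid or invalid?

Answer: invalid

Derivation:
After 1 (nextSibling): td (no-op, stayed)
After 2 (firstChild): aside
After 3 (lastChild): article
After 4 (parentNode): aside
After 5 (lastChild): article
After 6 (nextSibling): article (no-op, stayed)
After 7 (firstChild): input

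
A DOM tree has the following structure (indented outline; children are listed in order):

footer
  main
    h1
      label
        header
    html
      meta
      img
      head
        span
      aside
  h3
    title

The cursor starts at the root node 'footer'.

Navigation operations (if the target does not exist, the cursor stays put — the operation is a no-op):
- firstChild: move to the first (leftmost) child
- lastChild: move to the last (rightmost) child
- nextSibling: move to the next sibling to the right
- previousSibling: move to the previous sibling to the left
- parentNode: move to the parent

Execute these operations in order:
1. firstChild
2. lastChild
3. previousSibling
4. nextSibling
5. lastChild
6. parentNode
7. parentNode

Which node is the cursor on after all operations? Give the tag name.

Answer: main

Derivation:
After 1 (firstChild): main
After 2 (lastChild): html
After 3 (previousSibling): h1
After 4 (nextSibling): html
After 5 (lastChild): aside
After 6 (parentNode): html
After 7 (parentNode): main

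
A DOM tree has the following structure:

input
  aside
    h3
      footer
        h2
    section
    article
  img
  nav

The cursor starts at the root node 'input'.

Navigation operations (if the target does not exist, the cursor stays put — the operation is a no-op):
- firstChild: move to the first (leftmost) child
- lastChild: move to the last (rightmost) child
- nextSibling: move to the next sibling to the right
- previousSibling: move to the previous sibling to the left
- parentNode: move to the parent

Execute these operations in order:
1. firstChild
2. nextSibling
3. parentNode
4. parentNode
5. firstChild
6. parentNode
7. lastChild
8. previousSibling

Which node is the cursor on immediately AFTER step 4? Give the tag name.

After 1 (firstChild): aside
After 2 (nextSibling): img
After 3 (parentNode): input
After 4 (parentNode): input (no-op, stayed)

Answer: input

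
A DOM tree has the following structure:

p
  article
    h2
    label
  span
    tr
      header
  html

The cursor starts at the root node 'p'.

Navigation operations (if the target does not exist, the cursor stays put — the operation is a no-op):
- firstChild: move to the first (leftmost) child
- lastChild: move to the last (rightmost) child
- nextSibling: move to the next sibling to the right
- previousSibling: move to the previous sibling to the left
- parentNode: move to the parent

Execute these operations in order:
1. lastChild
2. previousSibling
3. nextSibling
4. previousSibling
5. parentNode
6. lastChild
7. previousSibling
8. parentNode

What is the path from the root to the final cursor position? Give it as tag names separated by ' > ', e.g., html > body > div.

Answer: p

Derivation:
After 1 (lastChild): html
After 2 (previousSibling): span
After 3 (nextSibling): html
After 4 (previousSibling): span
After 5 (parentNode): p
After 6 (lastChild): html
After 7 (previousSibling): span
After 8 (parentNode): p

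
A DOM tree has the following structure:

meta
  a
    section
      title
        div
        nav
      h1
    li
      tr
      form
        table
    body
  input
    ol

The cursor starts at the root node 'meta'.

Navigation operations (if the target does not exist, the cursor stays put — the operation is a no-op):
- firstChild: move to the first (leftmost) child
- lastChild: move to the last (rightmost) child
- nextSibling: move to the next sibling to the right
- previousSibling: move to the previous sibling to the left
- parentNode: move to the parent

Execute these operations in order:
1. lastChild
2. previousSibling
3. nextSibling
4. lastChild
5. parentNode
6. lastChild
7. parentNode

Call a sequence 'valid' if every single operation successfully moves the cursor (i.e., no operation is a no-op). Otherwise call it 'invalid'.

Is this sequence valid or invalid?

After 1 (lastChild): input
After 2 (previousSibling): a
After 3 (nextSibling): input
After 4 (lastChild): ol
After 5 (parentNode): input
After 6 (lastChild): ol
After 7 (parentNode): input

Answer: valid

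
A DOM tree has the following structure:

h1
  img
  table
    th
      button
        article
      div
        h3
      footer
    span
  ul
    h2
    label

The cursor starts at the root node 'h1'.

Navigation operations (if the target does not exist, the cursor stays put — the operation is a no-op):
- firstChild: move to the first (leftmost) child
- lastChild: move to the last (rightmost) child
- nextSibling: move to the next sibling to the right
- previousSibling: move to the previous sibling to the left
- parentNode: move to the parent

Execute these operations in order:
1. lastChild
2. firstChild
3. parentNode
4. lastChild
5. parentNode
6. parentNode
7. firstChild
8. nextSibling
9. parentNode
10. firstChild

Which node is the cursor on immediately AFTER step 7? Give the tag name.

After 1 (lastChild): ul
After 2 (firstChild): h2
After 3 (parentNode): ul
After 4 (lastChild): label
After 5 (parentNode): ul
After 6 (parentNode): h1
After 7 (firstChild): img

Answer: img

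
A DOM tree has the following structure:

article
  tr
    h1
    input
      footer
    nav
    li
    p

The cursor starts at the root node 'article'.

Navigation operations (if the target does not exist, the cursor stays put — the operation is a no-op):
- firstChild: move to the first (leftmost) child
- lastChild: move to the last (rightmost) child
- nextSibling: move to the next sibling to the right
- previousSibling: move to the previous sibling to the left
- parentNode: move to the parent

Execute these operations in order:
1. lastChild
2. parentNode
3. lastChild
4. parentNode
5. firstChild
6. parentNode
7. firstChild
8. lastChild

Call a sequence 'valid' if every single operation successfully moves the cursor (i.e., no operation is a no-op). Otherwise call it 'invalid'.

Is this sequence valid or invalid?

After 1 (lastChild): tr
After 2 (parentNode): article
After 3 (lastChild): tr
After 4 (parentNode): article
After 5 (firstChild): tr
After 6 (parentNode): article
After 7 (firstChild): tr
After 8 (lastChild): p

Answer: valid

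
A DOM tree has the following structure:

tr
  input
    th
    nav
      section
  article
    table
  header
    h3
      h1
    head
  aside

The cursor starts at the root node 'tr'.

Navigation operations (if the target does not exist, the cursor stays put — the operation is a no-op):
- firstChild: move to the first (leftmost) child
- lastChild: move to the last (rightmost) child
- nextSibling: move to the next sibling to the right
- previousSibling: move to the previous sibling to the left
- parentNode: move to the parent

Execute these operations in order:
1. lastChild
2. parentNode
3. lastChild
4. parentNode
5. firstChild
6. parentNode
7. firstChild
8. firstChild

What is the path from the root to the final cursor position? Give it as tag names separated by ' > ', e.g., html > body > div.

After 1 (lastChild): aside
After 2 (parentNode): tr
After 3 (lastChild): aside
After 4 (parentNode): tr
After 5 (firstChild): input
After 6 (parentNode): tr
After 7 (firstChild): input
After 8 (firstChild): th

Answer: tr > input > th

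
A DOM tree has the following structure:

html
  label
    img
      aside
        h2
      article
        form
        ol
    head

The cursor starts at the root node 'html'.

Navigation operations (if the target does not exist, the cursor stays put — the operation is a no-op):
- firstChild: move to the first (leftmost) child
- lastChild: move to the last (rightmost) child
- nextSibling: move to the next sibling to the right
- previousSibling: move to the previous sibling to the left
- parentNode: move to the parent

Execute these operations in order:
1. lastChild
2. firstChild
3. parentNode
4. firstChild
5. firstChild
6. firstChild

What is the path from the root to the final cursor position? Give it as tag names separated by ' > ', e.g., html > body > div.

After 1 (lastChild): label
After 2 (firstChild): img
After 3 (parentNode): label
After 4 (firstChild): img
After 5 (firstChild): aside
After 6 (firstChild): h2

Answer: html > label > img > aside > h2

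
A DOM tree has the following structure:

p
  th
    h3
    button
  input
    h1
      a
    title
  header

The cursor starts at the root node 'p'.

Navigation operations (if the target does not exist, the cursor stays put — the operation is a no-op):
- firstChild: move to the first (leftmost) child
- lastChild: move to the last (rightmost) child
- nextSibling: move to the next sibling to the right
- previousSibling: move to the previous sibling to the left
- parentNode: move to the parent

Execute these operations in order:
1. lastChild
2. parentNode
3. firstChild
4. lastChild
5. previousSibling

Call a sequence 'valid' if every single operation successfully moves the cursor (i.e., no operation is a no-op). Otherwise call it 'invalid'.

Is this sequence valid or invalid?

Answer: valid

Derivation:
After 1 (lastChild): header
After 2 (parentNode): p
After 3 (firstChild): th
After 4 (lastChild): button
After 5 (previousSibling): h3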